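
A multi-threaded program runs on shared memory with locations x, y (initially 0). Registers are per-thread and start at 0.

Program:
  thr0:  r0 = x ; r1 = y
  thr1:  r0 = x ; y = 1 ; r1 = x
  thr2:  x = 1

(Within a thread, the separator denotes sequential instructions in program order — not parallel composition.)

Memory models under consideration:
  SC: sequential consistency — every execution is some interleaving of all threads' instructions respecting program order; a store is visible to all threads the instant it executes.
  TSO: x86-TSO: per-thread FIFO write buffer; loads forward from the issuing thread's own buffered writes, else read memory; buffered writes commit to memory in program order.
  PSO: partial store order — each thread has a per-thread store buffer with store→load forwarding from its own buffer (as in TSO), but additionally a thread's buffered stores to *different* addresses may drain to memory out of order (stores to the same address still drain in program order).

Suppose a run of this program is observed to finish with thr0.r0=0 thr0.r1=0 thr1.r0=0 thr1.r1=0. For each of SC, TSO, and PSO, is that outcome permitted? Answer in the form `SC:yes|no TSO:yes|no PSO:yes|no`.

outcome vector order: (thr0.r0,thr0.r1,thr1.r0,thr1.r1)
[SC] allowed = {0/0/0/0; 0/0/0/1; 0/0/1/1; 0/1/0/0; 0/1/0/1; 0/1/1/1; 1/0/0/1; 1/0/1/1; 1/1/0/0; 1/1/0/1; 1/1/1/1}
[TSO] allowed = {0/0/0/0; 0/0/0/1; 0/0/1/1; 0/1/0/0; 0/1/0/1; 0/1/1/1; 1/0/0/0; 1/0/0/1; 1/0/1/1; 1/1/0/0; 1/1/0/1; 1/1/1/1}
[PSO] allowed = {0/0/0/0; 0/0/0/1; 0/0/1/1; 0/1/0/0; 0/1/0/1; 0/1/1/1; 1/0/0/0; 1/0/0/1; 1/0/1/1; 1/1/0/0; 1/1/0/1; 1/1/1/1}
target 0/0/0/0 ∈ {SC,TSO,PSO}

SC:yes TSO:yes PSO:yes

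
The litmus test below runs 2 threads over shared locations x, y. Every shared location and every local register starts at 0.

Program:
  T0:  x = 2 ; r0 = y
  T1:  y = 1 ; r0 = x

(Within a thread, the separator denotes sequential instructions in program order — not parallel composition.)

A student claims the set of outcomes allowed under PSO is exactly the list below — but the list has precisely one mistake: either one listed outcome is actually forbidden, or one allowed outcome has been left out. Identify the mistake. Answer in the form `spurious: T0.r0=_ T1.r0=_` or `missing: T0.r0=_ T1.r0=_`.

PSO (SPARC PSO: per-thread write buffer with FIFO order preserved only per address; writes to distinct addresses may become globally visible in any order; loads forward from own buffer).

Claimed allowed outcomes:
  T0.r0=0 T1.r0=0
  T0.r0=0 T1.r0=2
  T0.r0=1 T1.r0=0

outcome vector order: (T0.r0,T1.r0)
[PSO] allowed = {(0,0) (0,2) (1,0) (1,2)}
PSO∖claimed = {(1,2)}

missing: T0.r0=1 T1.r0=2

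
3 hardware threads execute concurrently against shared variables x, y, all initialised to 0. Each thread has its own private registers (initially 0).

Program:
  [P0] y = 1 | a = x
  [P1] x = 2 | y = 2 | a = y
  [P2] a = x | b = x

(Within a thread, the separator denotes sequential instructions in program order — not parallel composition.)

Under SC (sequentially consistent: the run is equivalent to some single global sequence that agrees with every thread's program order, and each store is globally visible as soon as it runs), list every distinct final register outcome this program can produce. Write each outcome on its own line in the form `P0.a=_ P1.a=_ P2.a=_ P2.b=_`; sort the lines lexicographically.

P0.a=0 P1.a=2 P2.a=0 P2.b=0
P0.a=0 P1.a=2 P2.a=0 P2.b=2
P0.a=0 P1.a=2 P2.a=2 P2.b=2
P0.a=2 P1.a=1 P2.a=0 P2.b=0
P0.a=2 P1.a=1 P2.a=0 P2.b=2
P0.a=2 P1.a=1 P2.a=2 P2.b=2
P0.a=2 P1.a=2 P2.a=0 P2.b=0
P0.a=2 P1.a=2 P2.a=0 P2.b=2
P0.a=2 P1.a=2 P2.a=2 P2.b=2

outcome vector order: (P0.a,P1.a,P2.a,P2.b)
|SC outcomes| = 9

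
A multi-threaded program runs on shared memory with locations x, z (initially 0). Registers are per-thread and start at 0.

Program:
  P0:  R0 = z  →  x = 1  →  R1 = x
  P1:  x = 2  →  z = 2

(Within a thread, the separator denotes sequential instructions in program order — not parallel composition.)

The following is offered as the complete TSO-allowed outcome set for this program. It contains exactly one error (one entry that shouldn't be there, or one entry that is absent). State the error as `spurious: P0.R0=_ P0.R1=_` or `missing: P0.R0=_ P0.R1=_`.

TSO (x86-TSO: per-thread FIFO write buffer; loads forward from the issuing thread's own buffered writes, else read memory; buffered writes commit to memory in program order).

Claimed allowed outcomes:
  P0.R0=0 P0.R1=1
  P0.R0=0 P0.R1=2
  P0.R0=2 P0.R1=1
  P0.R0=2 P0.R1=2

spurious: P0.R0=2 P0.R1=2

outcome vector order: (P0.R0,P0.R1)
TSO: 3 outcomes — {01; 02; 21}
claimed∖TSO = {22}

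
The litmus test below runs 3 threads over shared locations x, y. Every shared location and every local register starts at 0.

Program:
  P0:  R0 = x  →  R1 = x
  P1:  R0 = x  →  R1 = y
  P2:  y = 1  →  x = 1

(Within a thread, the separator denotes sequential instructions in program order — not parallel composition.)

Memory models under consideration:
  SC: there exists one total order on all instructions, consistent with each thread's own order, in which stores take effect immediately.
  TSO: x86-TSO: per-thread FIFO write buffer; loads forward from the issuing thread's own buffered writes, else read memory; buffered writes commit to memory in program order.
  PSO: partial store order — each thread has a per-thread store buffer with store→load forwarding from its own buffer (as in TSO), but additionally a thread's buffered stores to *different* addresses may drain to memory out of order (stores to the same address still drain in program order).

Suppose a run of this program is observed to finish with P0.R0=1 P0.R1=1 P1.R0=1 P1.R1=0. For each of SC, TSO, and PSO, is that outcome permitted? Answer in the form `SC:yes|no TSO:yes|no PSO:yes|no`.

SC:no TSO:no PSO:yes

outcome vector order: (P0.R0,P0.R1,P1.R0,P1.R1)
SC: 9 outcomes — {0000, 0001, 0011, 0100, 0101, 0111, 1100, 1101, 1111}
TSO: 9 outcomes — {0000, 0001, 0011, 0100, 0101, 0111, 1100, 1101, 1111}
PSO: 12 outcomes — {0000, 0001, 0010, 0011, 0100, 0101, 0110, 0111, 1100, 1101, 1110, 1111}
target 1110 ∈ {PSO}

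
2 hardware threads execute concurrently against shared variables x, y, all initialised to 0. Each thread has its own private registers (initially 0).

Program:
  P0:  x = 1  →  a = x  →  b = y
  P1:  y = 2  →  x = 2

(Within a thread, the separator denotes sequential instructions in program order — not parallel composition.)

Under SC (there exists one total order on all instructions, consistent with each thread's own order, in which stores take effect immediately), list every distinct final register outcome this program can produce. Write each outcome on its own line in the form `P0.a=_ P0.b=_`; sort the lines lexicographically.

outcome vector order: (P0.a,P0.b)
|SC outcomes| = 3

P0.a=1 P0.b=0
P0.a=1 P0.b=2
P0.a=2 P0.b=2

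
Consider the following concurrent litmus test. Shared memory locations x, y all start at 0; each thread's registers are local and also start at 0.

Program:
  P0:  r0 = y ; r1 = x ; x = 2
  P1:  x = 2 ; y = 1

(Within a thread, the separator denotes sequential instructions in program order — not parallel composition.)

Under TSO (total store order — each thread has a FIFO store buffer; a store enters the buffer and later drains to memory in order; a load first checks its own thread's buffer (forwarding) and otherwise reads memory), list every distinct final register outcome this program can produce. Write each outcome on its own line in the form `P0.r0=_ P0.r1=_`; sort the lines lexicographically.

outcome vector order: (P0.r0,P0.r1)
|TSO outcomes| = 3

P0.r0=0 P0.r1=0
P0.r0=0 P0.r1=2
P0.r0=1 P0.r1=2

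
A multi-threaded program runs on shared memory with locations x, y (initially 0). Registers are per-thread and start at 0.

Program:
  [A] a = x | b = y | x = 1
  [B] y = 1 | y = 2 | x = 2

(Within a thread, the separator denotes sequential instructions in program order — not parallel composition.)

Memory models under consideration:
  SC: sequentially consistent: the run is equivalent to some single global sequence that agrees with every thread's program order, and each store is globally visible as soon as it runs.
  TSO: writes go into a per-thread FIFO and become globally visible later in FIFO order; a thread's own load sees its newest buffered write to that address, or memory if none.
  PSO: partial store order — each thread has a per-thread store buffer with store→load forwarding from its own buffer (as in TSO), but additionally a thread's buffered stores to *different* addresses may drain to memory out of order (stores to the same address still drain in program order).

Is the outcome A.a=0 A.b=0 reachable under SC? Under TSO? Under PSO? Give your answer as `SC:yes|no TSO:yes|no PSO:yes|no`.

outcome vector order: (A.a,A.b)
SC: 4 outcomes — {00 01 02 22}
TSO: 4 outcomes — {00 01 02 22}
PSO: 6 outcomes — {00 01 02 20 21 22}
target 00 ∈ {SC,TSO,PSO}

SC:yes TSO:yes PSO:yes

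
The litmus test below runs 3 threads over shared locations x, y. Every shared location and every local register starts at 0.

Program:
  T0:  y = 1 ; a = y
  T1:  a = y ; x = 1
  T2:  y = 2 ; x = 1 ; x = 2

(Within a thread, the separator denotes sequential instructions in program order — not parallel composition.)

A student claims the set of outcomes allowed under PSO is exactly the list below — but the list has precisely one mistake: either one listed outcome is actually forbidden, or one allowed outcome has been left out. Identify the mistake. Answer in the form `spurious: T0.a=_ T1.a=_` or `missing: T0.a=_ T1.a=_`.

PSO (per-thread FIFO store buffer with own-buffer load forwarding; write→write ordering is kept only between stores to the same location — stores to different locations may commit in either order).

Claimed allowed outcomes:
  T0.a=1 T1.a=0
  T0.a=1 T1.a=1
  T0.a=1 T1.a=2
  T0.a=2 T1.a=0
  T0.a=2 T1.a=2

outcome vector order: (T0.a,T1.a)
PSO: 6 outcomes — {<1 0>, <1 1>, <1 2>, <2 0>, <2 1>, <2 2>}
PSO∖claimed = {<2 1>}

missing: T0.a=2 T1.a=1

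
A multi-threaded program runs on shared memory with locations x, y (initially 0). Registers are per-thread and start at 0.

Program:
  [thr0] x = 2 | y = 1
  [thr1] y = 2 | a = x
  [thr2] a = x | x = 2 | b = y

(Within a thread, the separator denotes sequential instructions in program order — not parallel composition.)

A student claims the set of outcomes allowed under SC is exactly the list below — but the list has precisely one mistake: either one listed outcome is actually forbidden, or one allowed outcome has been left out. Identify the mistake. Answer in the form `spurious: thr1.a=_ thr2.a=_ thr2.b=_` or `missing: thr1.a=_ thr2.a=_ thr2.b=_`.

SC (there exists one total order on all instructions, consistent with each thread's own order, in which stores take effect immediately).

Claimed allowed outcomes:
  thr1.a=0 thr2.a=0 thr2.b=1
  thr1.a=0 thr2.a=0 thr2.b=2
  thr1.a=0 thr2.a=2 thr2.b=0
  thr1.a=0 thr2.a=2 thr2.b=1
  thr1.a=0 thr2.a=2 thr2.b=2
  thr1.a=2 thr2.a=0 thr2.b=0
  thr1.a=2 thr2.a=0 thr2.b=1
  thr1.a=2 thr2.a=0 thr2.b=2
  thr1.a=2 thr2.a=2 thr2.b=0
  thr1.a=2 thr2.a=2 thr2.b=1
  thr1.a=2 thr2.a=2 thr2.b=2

outcome vector order: (thr1.a,thr2.a,thr2.b)
[SC] allowed = {(0,0,1), (0,0,2), (0,2,1), (0,2,2), (2,0,0), (2,0,1), (2,0,2), (2,2,0), (2,2,1), (2,2,2)}
claimed∖SC = {(0,2,0)}

spurious: thr1.a=0 thr2.a=2 thr2.b=0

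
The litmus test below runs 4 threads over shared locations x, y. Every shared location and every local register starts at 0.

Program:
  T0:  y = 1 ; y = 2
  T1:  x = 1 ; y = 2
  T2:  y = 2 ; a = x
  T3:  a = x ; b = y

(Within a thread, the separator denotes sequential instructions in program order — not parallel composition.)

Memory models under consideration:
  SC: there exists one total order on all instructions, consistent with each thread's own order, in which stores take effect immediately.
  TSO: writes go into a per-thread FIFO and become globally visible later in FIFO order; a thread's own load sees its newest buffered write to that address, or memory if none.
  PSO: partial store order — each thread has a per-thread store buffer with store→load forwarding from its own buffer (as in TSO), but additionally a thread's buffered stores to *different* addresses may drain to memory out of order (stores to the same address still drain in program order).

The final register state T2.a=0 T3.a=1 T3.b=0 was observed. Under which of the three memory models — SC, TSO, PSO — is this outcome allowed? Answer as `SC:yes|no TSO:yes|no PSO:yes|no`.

outcome vector order: (T2.a,T3.a,T3.b)
under SC → 0/0/0, 0/0/1, 0/0/2, 0/1/1, 0/1/2, 1/0/0, 1/0/1, 1/0/2, 1/1/0, 1/1/1, 1/1/2
under TSO → 0/0/0, 0/0/1, 0/0/2, 0/1/0, 0/1/1, 0/1/2, 1/0/0, 1/0/1, 1/0/2, 1/1/0, 1/1/1, 1/1/2
under PSO → 0/0/0, 0/0/1, 0/0/2, 0/1/0, 0/1/1, 0/1/2, 1/0/0, 1/0/1, 1/0/2, 1/1/0, 1/1/1, 1/1/2
target 0/1/0 ∈ {TSO,PSO}

SC:no TSO:yes PSO:yes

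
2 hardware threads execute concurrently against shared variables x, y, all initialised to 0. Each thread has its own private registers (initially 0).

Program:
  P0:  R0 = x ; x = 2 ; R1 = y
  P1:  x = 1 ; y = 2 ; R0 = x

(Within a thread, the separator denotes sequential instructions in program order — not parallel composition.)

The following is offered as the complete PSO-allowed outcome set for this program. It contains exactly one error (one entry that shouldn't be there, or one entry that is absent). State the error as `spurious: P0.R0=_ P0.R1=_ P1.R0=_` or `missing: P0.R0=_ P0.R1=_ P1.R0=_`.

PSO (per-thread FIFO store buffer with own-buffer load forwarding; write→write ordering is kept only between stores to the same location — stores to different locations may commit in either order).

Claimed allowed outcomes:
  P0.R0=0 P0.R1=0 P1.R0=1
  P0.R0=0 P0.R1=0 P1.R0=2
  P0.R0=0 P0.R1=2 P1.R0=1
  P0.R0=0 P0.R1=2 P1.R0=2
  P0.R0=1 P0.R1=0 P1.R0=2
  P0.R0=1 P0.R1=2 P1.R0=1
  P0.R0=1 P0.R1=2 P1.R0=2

missing: P0.R0=1 P0.R1=0 P1.R0=1

outcome vector order: (P0.R0,P0.R1,P1.R0)
PSO: 8 outcomes — {001; 002; 021; 022; 101; 102; 121; 122}
PSO∖claimed = {101}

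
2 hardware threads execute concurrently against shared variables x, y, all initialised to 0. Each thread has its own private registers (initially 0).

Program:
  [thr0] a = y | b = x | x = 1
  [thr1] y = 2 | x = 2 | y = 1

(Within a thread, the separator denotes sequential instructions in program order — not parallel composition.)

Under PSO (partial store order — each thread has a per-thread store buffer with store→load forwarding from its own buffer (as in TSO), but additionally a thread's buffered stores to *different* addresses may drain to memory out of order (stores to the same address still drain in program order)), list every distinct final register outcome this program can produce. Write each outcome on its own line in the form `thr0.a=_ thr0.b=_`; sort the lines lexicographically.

thr0.a=0 thr0.b=0
thr0.a=0 thr0.b=2
thr0.a=1 thr0.b=0
thr0.a=1 thr0.b=2
thr0.a=2 thr0.b=0
thr0.a=2 thr0.b=2

outcome vector order: (thr0.a,thr0.b)
|PSO outcomes| = 6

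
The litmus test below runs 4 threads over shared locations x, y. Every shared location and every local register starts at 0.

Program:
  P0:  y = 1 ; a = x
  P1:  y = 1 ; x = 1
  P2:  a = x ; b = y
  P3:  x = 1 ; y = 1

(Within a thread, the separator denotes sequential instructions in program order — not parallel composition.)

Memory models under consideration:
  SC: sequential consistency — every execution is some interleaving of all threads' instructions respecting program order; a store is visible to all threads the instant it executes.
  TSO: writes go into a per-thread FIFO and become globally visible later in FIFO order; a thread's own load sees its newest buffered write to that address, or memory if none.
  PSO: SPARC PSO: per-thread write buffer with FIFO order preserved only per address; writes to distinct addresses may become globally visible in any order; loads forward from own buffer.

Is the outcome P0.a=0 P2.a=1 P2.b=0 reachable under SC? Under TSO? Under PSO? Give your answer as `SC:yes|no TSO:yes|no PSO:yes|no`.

SC:no TSO:yes PSO:yes

outcome vector order: (P0.a,P2.a,P2.b)
[SC] allowed = {0/0/0; 0/0/1; 0/1/1; 1/0/0; 1/0/1; 1/1/0; 1/1/1}
[TSO] allowed = {0/0/0; 0/0/1; 0/1/0; 0/1/1; 1/0/0; 1/0/1; 1/1/0; 1/1/1}
[PSO] allowed = {0/0/0; 0/0/1; 0/1/0; 0/1/1; 1/0/0; 1/0/1; 1/1/0; 1/1/1}
target 0/1/0 ∈ {TSO,PSO}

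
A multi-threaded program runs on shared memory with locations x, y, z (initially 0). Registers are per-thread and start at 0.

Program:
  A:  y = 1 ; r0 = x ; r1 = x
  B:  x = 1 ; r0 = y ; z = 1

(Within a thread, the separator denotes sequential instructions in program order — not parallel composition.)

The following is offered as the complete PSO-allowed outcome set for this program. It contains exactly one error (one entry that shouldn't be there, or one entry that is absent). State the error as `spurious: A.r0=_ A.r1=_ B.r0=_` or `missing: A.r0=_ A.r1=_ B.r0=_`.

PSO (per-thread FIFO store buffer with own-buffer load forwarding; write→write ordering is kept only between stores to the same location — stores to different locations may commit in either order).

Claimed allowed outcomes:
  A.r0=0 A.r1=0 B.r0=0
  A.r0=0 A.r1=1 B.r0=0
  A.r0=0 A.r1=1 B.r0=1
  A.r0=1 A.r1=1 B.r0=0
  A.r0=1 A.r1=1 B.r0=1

outcome vector order: (A.r0,A.r1,B.r0)
[PSO] allowed = {000 001 010 011 110 111}
PSO∖claimed = {001}

missing: A.r0=0 A.r1=0 B.r0=1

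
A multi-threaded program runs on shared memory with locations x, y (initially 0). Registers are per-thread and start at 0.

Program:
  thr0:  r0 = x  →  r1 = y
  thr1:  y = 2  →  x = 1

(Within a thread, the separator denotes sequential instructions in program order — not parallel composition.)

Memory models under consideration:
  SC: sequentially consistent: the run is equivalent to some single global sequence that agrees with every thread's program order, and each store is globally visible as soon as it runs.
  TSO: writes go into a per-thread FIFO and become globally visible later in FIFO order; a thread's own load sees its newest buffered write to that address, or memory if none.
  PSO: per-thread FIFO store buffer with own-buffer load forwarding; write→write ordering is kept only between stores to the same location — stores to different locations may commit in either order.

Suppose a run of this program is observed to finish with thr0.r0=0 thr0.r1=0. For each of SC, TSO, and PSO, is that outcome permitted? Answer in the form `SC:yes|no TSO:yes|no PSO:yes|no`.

SC:yes TSO:yes PSO:yes

outcome vector order: (thr0.r0,thr0.r1)
under SC → 0/0, 0/2, 1/2
under TSO → 0/0, 0/2, 1/2
under PSO → 0/0, 0/2, 1/0, 1/2
target 0/0 ∈ {SC,TSO,PSO}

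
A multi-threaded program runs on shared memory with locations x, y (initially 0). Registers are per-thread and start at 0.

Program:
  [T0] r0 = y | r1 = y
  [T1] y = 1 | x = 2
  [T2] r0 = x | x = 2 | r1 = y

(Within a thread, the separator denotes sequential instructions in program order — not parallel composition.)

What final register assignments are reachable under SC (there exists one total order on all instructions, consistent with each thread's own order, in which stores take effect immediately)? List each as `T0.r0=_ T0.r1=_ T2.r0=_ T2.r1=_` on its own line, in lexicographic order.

outcome vector order: (T0.r0,T0.r1,T2.r0,T2.r1)
|SC outcomes| = 9

T0.r0=0 T0.r1=0 T2.r0=0 T2.r1=0
T0.r0=0 T0.r1=0 T2.r0=0 T2.r1=1
T0.r0=0 T0.r1=0 T2.r0=2 T2.r1=1
T0.r0=0 T0.r1=1 T2.r0=0 T2.r1=0
T0.r0=0 T0.r1=1 T2.r0=0 T2.r1=1
T0.r0=0 T0.r1=1 T2.r0=2 T2.r1=1
T0.r0=1 T0.r1=1 T2.r0=0 T2.r1=0
T0.r0=1 T0.r1=1 T2.r0=0 T2.r1=1
T0.r0=1 T0.r1=1 T2.r0=2 T2.r1=1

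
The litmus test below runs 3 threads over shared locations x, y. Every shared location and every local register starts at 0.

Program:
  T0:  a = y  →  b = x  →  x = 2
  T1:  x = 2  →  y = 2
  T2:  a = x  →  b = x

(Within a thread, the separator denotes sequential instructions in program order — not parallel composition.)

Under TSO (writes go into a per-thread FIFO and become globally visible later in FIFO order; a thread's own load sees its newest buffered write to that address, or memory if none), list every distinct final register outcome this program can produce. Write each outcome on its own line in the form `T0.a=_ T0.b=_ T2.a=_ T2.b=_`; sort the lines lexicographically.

outcome vector order: (T0.a,T0.b,T2.a,T2.b)
|TSO outcomes| = 9

T0.a=0 T0.b=0 T2.a=0 T2.b=0
T0.a=0 T0.b=0 T2.a=0 T2.b=2
T0.a=0 T0.b=0 T2.a=2 T2.b=2
T0.a=0 T0.b=2 T2.a=0 T2.b=0
T0.a=0 T0.b=2 T2.a=0 T2.b=2
T0.a=0 T0.b=2 T2.a=2 T2.b=2
T0.a=2 T0.b=2 T2.a=0 T2.b=0
T0.a=2 T0.b=2 T2.a=0 T2.b=2
T0.a=2 T0.b=2 T2.a=2 T2.b=2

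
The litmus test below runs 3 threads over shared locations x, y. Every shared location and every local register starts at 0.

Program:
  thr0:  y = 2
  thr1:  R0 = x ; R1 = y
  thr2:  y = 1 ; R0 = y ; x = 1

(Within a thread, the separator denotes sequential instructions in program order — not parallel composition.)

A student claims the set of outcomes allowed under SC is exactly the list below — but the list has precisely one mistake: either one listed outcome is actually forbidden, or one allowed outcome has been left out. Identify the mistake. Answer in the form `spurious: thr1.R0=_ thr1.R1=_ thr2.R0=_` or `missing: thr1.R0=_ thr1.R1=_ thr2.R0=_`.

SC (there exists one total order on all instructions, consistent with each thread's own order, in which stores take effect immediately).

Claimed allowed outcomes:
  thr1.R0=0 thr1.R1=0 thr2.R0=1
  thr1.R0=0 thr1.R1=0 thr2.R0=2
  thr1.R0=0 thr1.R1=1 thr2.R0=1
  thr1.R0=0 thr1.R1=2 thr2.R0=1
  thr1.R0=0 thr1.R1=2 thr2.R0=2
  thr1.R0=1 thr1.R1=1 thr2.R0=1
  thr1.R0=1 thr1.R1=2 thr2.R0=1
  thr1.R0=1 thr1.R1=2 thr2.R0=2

outcome vector order: (thr1.R0,thr1.R1,thr2.R0)
SC: 9 outcomes — {001, 002, 011, 012, 021, 022, 111, 121, 122}
SC∖claimed = {012}

missing: thr1.R0=0 thr1.R1=1 thr2.R0=2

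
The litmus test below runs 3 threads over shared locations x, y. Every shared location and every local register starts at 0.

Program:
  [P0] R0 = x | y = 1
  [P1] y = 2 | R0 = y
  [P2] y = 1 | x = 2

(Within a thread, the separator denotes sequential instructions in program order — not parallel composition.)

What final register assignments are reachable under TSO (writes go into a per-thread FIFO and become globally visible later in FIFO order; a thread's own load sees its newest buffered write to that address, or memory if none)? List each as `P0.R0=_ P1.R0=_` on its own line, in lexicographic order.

P0.R0=0 P1.R0=1
P0.R0=0 P1.R0=2
P0.R0=2 P1.R0=1
P0.R0=2 P1.R0=2

outcome vector order: (P0.R0,P1.R0)
|TSO outcomes| = 4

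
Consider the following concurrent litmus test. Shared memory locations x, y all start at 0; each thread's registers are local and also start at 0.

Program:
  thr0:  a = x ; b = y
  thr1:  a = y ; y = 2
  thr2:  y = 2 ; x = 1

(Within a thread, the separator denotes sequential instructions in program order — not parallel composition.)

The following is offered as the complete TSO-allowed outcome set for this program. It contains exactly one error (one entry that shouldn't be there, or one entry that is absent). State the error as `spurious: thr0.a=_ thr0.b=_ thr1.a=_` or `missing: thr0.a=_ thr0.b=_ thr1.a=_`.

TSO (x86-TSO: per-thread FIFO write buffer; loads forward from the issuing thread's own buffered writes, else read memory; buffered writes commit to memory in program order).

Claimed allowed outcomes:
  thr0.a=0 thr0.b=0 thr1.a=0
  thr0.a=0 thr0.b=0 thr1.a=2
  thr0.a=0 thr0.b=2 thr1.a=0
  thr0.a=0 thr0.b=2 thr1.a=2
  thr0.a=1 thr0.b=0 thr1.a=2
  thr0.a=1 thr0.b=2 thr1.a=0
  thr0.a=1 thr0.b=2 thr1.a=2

outcome vector order: (thr0.a,thr0.b,thr1.a)
TSO: 6 outcomes — {000, 002, 020, 022, 120, 122}
claimed∖TSO = {102}

spurious: thr0.a=1 thr0.b=0 thr1.a=2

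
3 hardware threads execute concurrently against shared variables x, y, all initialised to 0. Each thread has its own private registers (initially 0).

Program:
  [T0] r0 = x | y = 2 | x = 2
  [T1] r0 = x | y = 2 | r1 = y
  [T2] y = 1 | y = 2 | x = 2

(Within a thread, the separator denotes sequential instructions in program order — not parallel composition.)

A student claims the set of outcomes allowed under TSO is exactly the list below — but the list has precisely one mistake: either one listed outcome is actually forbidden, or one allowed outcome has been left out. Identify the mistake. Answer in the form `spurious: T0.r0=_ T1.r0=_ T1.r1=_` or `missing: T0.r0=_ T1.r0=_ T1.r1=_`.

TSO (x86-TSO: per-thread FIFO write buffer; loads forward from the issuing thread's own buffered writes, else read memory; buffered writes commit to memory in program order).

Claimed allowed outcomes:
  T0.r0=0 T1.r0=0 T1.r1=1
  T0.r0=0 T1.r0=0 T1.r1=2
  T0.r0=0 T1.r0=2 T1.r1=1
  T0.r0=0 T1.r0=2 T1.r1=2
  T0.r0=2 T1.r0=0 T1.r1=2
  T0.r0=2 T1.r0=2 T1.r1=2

outcome vector order: (T0.r0,T1.r0,T1.r1)
TSO: 7 outcomes — {0/0/1; 0/0/2; 0/2/1; 0/2/2; 2/0/1; 2/0/2; 2/2/2}
TSO∖claimed = {2/0/1}

missing: T0.r0=2 T1.r0=0 T1.r1=1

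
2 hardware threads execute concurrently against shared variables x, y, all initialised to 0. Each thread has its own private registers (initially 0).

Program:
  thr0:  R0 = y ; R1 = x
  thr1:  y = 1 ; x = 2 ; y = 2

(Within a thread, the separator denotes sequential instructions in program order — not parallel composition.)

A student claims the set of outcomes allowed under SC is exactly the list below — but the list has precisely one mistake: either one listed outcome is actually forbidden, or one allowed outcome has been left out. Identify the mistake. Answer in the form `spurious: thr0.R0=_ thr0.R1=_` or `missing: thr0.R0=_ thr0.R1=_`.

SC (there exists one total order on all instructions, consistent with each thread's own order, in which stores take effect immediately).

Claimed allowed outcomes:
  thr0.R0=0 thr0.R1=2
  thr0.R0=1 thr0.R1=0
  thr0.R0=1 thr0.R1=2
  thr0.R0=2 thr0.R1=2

outcome vector order: (thr0.R0,thr0.R1)
[SC] allowed = {0/0; 0/2; 1/0; 1/2; 2/2}
SC∖claimed = {0/0}

missing: thr0.R0=0 thr0.R1=0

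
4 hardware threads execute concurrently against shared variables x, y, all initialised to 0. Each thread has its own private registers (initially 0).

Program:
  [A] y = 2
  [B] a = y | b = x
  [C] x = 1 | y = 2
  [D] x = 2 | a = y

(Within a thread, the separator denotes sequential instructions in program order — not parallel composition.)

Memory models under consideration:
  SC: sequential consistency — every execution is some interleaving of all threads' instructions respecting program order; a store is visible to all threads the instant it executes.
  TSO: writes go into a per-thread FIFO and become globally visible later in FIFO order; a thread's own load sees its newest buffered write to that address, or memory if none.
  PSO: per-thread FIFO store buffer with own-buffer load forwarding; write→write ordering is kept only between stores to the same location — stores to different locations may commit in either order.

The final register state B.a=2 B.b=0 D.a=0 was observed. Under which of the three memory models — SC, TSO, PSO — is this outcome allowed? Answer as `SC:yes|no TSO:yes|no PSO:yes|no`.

SC:no TSO:yes PSO:yes

outcome vector order: (B.a,B.b,D.a)
under SC → <0 0 0> <0 0 2> <0 1 0> <0 1 2> <0 2 0> <0 2 2> <2 0 2> <2 1 0> <2 1 2> <2 2 0> <2 2 2>
under TSO → <0 0 0> <0 0 2> <0 1 0> <0 1 2> <0 2 0> <0 2 2> <2 0 0> <2 0 2> <2 1 0> <2 1 2> <2 2 0> <2 2 2>
under PSO → <0 0 0> <0 0 2> <0 1 0> <0 1 2> <0 2 0> <0 2 2> <2 0 0> <2 0 2> <2 1 0> <2 1 2> <2 2 0> <2 2 2>
target <2 0 0> ∈ {TSO,PSO}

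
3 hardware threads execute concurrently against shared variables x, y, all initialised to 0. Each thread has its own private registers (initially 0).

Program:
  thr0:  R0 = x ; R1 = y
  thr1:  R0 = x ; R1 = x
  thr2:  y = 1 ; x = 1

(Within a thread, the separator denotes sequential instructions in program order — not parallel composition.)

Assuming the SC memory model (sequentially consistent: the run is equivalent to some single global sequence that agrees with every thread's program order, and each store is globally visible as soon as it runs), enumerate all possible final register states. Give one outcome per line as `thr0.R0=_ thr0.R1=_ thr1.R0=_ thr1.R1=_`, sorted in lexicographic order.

outcome vector order: (thr0.R0,thr0.R1,thr1.R0,thr1.R1)
|SC outcomes| = 9

thr0.R0=0 thr0.R1=0 thr1.R0=0 thr1.R1=0
thr0.R0=0 thr0.R1=0 thr1.R0=0 thr1.R1=1
thr0.R0=0 thr0.R1=0 thr1.R0=1 thr1.R1=1
thr0.R0=0 thr0.R1=1 thr1.R0=0 thr1.R1=0
thr0.R0=0 thr0.R1=1 thr1.R0=0 thr1.R1=1
thr0.R0=0 thr0.R1=1 thr1.R0=1 thr1.R1=1
thr0.R0=1 thr0.R1=1 thr1.R0=0 thr1.R1=0
thr0.R0=1 thr0.R1=1 thr1.R0=0 thr1.R1=1
thr0.R0=1 thr0.R1=1 thr1.R0=1 thr1.R1=1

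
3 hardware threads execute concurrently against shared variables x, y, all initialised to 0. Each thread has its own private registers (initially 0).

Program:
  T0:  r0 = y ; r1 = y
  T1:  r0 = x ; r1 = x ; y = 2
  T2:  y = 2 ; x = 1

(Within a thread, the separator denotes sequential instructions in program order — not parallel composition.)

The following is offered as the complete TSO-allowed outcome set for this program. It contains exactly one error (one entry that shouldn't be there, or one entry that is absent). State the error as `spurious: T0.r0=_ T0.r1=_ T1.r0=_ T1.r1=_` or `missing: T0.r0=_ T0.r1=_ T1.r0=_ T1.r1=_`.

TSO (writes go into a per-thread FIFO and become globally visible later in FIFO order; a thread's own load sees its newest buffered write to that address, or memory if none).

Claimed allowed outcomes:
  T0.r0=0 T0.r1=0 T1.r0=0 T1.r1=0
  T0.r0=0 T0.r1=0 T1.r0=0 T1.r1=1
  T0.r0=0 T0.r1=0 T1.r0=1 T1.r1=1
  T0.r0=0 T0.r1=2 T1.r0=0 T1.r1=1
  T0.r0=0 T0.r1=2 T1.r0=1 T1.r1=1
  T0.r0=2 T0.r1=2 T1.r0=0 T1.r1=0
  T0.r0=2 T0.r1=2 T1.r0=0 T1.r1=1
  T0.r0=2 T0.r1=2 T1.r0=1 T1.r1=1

outcome vector order: (T0.r0,T0.r1,T1.r0,T1.r1)
TSO (9): <0 0 0 0>, <0 0 0 1>, <0 0 1 1>, <0 2 0 0>, <0 2 0 1>, <0 2 1 1>, <2 2 0 0>, <2 2 0 1>, <2 2 1 1>
TSO∖claimed = {<0 2 0 0>}

missing: T0.r0=0 T0.r1=2 T1.r0=0 T1.r1=0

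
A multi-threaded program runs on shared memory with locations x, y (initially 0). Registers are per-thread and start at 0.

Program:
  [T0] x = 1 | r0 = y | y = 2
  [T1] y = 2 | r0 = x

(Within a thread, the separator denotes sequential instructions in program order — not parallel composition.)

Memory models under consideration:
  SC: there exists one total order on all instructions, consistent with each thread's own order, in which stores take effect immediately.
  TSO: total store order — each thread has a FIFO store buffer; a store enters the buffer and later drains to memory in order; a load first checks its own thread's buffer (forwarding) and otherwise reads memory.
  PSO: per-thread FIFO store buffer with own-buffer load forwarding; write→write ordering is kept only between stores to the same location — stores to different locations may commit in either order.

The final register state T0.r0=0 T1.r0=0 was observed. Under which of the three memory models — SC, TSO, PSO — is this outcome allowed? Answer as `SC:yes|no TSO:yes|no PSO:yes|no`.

SC:no TSO:yes PSO:yes

outcome vector order: (T0.r0,T1.r0)
under SC → 0/1, 2/0, 2/1
under TSO → 0/0, 0/1, 2/0, 2/1
under PSO → 0/0, 0/1, 2/0, 2/1
target 0/0 ∈ {TSO,PSO}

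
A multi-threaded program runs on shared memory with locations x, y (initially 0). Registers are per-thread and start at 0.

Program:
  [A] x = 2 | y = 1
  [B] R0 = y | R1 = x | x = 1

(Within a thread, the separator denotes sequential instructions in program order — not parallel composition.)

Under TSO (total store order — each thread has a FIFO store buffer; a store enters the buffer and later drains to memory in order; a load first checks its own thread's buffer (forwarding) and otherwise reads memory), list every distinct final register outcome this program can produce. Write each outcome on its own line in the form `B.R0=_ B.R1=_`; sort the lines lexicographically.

outcome vector order: (B.R0,B.R1)
|TSO outcomes| = 3

B.R0=0 B.R1=0
B.R0=0 B.R1=2
B.R0=1 B.R1=2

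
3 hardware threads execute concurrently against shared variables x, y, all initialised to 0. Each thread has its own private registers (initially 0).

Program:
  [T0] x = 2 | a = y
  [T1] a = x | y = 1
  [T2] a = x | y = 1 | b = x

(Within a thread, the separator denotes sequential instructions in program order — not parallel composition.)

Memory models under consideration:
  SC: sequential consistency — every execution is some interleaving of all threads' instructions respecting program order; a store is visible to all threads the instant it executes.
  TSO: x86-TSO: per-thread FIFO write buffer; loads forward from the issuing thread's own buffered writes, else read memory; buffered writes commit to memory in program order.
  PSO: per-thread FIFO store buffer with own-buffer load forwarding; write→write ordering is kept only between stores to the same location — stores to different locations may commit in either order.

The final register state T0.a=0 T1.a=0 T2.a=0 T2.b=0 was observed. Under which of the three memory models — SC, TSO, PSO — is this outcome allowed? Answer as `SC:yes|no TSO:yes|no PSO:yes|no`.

outcome vector order: (T0.a,T1.a,T2.a,T2.b)
[SC] allowed = {<0 0 0 2>; <0 0 2 2>; <0 2 0 2>; <0 2 2 2>; <1 0 0 0>; <1 0 0 2>; <1 0 2 2>; <1 2 0 0>; <1 2 0 2>; <1 2 2 2>}
[TSO] allowed = {<0 0 0 0>; <0 0 0 2>; <0 0 2 2>; <0 2 0 0>; <0 2 0 2>; <0 2 2 2>; <1 0 0 0>; <1 0 0 2>; <1 0 2 2>; <1 2 0 0>; <1 2 0 2>; <1 2 2 2>}
[PSO] allowed = {<0 0 0 0>; <0 0 0 2>; <0 0 2 2>; <0 2 0 0>; <0 2 0 2>; <0 2 2 2>; <1 0 0 0>; <1 0 0 2>; <1 0 2 2>; <1 2 0 0>; <1 2 0 2>; <1 2 2 2>}
target <0 0 0 0> ∈ {TSO,PSO}

SC:no TSO:yes PSO:yes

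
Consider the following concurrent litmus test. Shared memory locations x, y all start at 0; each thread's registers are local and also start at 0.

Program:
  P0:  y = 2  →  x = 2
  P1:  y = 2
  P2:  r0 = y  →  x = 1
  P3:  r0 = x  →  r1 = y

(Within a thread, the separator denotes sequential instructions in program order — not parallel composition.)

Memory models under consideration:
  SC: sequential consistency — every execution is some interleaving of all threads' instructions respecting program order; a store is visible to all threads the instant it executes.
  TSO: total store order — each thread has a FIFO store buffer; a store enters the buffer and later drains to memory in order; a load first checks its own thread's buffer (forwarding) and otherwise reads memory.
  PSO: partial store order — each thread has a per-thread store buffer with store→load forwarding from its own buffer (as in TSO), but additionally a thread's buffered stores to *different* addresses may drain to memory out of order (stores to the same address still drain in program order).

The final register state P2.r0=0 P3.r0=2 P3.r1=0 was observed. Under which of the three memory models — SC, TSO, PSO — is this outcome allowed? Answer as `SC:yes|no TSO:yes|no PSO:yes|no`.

SC:no TSO:no PSO:yes

outcome vector order: (P2.r0,P3.r0,P3.r1)
under SC → 0/0/0; 0/0/2; 0/1/0; 0/1/2; 0/2/2; 2/0/0; 2/0/2; 2/1/2; 2/2/2
under TSO → 0/0/0; 0/0/2; 0/1/0; 0/1/2; 0/2/2; 2/0/0; 2/0/2; 2/1/2; 2/2/2
under PSO → 0/0/0; 0/0/2; 0/1/0; 0/1/2; 0/2/0; 0/2/2; 2/0/0; 2/0/2; 2/1/2; 2/2/0; 2/2/2
target 0/2/0 ∈ {PSO}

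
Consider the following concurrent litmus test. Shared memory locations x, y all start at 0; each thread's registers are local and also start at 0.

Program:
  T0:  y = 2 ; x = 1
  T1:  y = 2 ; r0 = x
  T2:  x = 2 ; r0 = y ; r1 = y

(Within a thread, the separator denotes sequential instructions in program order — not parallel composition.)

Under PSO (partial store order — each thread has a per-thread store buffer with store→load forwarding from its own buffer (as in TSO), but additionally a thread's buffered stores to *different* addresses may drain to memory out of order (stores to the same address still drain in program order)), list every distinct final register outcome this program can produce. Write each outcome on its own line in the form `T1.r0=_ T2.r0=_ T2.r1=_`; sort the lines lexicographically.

outcome vector order: (T1.r0,T2.r0,T2.r1)
|PSO outcomes| = 9

T1.r0=0 T2.r0=0 T2.r1=0
T1.r0=0 T2.r0=0 T2.r1=2
T1.r0=0 T2.r0=2 T2.r1=2
T1.r0=1 T2.r0=0 T2.r1=0
T1.r0=1 T2.r0=0 T2.r1=2
T1.r0=1 T2.r0=2 T2.r1=2
T1.r0=2 T2.r0=0 T2.r1=0
T1.r0=2 T2.r0=0 T2.r1=2
T1.r0=2 T2.r0=2 T2.r1=2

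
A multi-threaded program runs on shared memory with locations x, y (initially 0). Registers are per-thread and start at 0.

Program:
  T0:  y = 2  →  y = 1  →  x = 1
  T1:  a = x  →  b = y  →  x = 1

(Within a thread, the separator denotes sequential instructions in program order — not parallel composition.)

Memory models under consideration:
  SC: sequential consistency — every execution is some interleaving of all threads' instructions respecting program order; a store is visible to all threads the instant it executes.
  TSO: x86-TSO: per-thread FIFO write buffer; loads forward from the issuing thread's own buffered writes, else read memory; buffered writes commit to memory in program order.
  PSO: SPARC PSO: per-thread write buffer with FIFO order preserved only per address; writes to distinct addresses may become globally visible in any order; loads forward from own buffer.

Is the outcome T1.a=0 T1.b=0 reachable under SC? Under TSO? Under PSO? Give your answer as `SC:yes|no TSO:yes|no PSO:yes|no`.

SC:yes TSO:yes PSO:yes

outcome vector order: (T1.a,T1.b)
under SC → <0 0> <0 1> <0 2> <1 1>
under TSO → <0 0> <0 1> <0 2> <1 1>
under PSO → <0 0> <0 1> <0 2> <1 0> <1 1> <1 2>
target <0 0> ∈ {SC,TSO,PSO}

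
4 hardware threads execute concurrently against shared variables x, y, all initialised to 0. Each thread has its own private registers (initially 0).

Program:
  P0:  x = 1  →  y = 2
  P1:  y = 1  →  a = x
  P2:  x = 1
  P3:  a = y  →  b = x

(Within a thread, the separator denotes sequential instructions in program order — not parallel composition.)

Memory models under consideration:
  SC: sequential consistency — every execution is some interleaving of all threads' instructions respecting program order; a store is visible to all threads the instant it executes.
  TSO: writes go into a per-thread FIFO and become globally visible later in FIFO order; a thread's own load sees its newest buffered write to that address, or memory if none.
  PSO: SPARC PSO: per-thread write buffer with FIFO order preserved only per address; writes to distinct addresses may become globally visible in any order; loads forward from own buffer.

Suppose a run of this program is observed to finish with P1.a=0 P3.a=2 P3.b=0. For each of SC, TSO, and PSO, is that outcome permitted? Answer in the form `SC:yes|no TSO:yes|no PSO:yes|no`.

outcome vector order: (P1.a,P3.a,P3.b)
SC (10): 0/0/0 0/0/1 0/1/0 0/1/1 0/2/1 1/0/0 1/0/1 1/1/0 1/1/1 1/2/1
TSO (10): 0/0/0 0/0/1 0/1/0 0/1/1 0/2/1 1/0/0 1/0/1 1/1/0 1/1/1 1/2/1
PSO (12): 0/0/0 0/0/1 0/1/0 0/1/1 0/2/0 0/2/1 1/0/0 1/0/1 1/1/0 1/1/1 1/2/0 1/2/1
target 0/2/0 ∈ {PSO}

SC:no TSO:no PSO:yes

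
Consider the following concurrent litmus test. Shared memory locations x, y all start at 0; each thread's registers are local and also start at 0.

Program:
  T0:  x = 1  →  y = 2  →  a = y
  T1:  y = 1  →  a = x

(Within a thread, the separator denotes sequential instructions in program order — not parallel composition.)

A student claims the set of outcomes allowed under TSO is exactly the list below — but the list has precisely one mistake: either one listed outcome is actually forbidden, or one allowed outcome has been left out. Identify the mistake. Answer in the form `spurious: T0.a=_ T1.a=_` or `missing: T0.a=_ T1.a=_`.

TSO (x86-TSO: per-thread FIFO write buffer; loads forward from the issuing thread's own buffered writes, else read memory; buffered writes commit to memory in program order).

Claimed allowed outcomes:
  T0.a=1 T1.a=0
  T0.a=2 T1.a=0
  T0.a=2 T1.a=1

missing: T0.a=1 T1.a=1

outcome vector order: (T0.a,T1.a)
TSO: 4 outcomes — {1/0, 1/1, 2/0, 2/1}
TSO∖claimed = {1/1}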